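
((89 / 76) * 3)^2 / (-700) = -71289 / 4043200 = -0.02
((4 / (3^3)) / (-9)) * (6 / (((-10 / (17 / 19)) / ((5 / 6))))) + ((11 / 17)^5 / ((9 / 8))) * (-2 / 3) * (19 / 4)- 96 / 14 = -328976234518 / 45888358383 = -7.17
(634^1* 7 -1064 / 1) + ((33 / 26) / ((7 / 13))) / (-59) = 3373.96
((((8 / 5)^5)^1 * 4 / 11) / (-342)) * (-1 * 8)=524288 / 5878125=0.09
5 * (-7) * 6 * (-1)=210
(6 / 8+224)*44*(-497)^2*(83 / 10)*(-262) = -26559172666873 / 5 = -5311834533374.60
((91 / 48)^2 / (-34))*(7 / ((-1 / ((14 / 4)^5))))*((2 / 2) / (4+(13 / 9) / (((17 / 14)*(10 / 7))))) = 4871256845 / 60571648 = 80.42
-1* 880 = -880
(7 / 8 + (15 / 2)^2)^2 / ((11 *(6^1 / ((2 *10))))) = 1044245 / 1056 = 988.87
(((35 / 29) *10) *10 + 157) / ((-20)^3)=-8053 / 232000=-0.03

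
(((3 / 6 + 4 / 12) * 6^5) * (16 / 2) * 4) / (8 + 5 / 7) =1451520 / 61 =23795.41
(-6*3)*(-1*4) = 72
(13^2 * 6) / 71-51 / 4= 435 / 284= 1.53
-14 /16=-7 /8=-0.88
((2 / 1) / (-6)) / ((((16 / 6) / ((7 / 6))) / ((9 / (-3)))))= 0.44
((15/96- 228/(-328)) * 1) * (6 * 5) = 16755/656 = 25.54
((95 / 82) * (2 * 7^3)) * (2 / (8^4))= 32585 / 83968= 0.39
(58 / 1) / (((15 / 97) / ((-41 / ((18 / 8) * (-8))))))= 115333 / 135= 854.32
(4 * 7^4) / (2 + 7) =9604 / 9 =1067.11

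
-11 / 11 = -1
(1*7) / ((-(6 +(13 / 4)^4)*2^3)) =-224 / 30097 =-0.01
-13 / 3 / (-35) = 13 / 105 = 0.12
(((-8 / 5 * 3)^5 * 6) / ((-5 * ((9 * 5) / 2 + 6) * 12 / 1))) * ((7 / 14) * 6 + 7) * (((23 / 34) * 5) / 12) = 5087232 / 201875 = 25.20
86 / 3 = 28.67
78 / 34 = 39 / 17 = 2.29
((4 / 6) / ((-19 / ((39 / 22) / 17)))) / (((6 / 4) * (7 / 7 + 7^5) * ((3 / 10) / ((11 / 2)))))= -65 / 24430428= -0.00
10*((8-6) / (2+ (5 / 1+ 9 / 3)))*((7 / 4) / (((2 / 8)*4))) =7 / 2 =3.50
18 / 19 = 0.95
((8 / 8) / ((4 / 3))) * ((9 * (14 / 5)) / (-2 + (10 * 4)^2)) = 189 / 15980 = 0.01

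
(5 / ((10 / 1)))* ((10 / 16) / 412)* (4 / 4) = 5 / 6592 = 0.00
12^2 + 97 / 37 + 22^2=630.62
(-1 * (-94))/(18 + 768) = 47/393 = 0.12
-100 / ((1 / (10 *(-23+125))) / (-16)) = 1632000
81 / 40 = 2.02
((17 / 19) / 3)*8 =136 / 57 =2.39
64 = 64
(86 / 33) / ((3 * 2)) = 43 / 99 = 0.43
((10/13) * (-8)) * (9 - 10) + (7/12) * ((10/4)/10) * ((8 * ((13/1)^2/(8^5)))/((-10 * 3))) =471843821/76677120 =6.15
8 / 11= 0.73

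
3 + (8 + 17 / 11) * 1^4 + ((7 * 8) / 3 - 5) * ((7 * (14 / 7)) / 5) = 8384 / 165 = 50.81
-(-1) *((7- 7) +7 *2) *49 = 686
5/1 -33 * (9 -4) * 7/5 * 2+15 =-442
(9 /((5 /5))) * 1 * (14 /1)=126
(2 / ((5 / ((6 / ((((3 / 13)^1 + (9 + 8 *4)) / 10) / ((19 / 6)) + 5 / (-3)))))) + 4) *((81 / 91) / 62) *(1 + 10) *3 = -4661712 / 3811171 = -1.22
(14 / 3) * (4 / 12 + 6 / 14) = 32 / 9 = 3.56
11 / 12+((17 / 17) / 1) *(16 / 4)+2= 83 / 12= 6.92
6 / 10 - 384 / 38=-903 / 95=-9.51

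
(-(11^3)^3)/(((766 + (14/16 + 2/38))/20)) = -7168160980640/116573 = -61490748.12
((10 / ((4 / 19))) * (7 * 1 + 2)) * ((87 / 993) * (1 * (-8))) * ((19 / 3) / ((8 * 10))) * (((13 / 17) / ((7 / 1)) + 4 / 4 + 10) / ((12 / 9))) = -62280081 / 315112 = -197.64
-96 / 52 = -1.85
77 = 77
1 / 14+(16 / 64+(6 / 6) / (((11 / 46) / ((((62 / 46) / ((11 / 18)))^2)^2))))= 5446697835429 / 54866210476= 99.27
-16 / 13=-1.23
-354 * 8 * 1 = -2832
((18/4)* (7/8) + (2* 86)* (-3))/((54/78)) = -35503/48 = -739.65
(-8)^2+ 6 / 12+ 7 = 143 / 2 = 71.50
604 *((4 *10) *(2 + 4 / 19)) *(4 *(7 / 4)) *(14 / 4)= 24860640 / 19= 1308454.74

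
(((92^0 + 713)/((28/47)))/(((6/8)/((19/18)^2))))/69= 288439/11178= 25.80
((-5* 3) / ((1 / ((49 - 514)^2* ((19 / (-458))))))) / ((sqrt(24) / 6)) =61624125* sqrt(6) / 916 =164790.02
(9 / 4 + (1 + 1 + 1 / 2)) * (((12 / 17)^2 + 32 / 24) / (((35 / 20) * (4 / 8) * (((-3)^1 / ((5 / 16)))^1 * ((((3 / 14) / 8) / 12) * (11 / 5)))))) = -6034400 / 28611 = -210.91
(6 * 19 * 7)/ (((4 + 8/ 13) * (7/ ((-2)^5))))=-3952/ 5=-790.40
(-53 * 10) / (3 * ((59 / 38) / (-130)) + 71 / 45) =-343.72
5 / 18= 0.28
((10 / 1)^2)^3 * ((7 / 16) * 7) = 3062500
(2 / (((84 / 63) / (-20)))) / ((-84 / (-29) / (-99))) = 14355 / 14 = 1025.36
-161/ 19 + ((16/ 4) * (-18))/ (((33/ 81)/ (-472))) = 17432021/ 209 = 83406.80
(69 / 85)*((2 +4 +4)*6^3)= 29808 / 17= 1753.41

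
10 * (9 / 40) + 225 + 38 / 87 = 79235 / 348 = 227.69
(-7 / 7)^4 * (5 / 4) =5 / 4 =1.25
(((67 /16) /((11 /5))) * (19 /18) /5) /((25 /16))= 1273 /4950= 0.26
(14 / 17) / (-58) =-7 / 493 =-0.01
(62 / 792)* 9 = 31 / 44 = 0.70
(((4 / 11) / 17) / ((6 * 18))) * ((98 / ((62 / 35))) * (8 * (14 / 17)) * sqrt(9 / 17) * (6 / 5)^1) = 76832 * sqrt(17) / 5025999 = 0.06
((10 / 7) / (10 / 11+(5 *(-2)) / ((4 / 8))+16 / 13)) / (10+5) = -143 / 26817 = -0.01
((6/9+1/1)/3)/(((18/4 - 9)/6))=-20/27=-0.74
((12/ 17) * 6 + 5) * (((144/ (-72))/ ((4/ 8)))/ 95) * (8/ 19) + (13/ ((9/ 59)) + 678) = 210730049/ 276165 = 763.06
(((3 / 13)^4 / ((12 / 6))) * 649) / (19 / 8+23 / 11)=771012 / 3741491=0.21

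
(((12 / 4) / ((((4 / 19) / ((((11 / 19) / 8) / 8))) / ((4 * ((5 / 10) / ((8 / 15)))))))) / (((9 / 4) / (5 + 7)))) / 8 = 165 / 512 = 0.32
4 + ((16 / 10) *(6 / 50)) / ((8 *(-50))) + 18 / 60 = 13436 / 3125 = 4.30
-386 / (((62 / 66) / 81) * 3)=-343926 / 31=-11094.39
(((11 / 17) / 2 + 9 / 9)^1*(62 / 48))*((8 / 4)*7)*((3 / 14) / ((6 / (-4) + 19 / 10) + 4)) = 6975 / 5984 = 1.17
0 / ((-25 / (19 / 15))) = 0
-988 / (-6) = 494 / 3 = 164.67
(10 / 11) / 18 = 5 / 99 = 0.05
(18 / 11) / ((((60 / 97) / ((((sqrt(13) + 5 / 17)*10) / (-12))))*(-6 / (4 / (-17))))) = -97*sqrt(13) / 1122 - 485 / 19074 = -0.34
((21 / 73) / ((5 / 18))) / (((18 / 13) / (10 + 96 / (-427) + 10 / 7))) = 186576 / 22265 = 8.38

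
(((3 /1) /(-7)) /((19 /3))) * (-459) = 4131 /133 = 31.06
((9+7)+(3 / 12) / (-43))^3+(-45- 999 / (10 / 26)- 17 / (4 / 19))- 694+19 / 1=17641305899 / 25442240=693.39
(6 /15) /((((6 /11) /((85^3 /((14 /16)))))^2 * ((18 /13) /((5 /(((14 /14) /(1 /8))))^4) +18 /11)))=13051636137718750000 /211075389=61834002531.29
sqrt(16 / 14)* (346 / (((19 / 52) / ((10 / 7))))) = 359840* sqrt(14) / 931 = 1446.18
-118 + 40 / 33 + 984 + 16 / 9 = 86030 / 99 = 868.99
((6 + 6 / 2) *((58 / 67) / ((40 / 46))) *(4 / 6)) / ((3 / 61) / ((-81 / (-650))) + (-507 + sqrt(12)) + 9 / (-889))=-1086641426373574491 / 92159925483121603540 - 4289807546835489 *sqrt(3) / 92159925483121603540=-0.01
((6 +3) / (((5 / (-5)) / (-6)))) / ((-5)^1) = -54 / 5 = -10.80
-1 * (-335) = 335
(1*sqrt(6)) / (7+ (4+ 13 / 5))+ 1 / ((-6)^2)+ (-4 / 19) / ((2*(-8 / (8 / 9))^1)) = 0.22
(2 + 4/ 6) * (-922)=-7376/ 3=-2458.67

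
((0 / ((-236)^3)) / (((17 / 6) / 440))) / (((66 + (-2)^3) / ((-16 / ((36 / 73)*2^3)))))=0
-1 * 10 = -10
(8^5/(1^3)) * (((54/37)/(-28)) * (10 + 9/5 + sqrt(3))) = -26099712/1295 - 442368 * sqrt(3)/259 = -23112.53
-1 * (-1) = 1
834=834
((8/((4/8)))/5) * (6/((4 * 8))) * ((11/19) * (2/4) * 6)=99/95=1.04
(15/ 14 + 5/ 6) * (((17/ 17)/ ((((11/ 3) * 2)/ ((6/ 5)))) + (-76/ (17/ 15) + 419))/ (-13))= -2633744/ 51051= -51.59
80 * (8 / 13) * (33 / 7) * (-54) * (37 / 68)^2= -97582320 / 26299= -3710.50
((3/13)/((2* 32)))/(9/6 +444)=1/123552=0.00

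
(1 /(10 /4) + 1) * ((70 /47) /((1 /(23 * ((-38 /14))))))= -130.17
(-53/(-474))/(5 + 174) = 53/84846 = 0.00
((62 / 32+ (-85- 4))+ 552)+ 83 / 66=246151 / 528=466.20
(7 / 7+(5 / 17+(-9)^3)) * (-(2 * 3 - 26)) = -247420 / 17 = -14554.12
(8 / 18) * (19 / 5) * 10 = 152 / 9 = 16.89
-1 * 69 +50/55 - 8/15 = -11323/165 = -68.62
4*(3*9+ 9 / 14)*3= 331.71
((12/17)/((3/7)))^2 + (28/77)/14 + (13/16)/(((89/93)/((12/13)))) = 27905363/7922068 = 3.52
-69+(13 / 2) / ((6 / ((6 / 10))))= -1367 / 20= -68.35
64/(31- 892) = -64/861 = -0.07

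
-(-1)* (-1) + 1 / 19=-18 / 19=-0.95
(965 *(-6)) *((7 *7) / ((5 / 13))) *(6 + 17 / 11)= -61224618 / 11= -5565874.36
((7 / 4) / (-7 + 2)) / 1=-7 / 20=-0.35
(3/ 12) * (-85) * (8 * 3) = -510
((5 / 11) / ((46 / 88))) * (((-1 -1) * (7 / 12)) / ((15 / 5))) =-70 / 207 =-0.34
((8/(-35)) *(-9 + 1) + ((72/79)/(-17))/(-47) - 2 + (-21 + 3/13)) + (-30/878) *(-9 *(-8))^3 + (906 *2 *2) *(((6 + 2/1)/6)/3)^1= -422256302656736/37824312435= -11163.62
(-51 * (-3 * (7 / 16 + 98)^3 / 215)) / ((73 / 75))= 8966529140625 / 12857344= 697385.80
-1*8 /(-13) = 8 /13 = 0.62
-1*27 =-27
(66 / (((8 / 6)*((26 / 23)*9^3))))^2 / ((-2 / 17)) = -1088153 / 35481888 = -0.03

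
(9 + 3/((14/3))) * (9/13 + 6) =11745/182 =64.53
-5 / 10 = -1 / 2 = -0.50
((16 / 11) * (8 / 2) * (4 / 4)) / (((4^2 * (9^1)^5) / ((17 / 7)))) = 68 / 4546773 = 0.00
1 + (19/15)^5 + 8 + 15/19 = 188289631/14428125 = 13.05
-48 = -48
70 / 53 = 1.32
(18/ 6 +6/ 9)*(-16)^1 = -176/ 3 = -58.67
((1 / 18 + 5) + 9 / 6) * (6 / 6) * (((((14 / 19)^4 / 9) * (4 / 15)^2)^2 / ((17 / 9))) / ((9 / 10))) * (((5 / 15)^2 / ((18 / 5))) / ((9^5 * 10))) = 11145158950912 / 10192902154614129697282125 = 0.00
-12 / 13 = -0.92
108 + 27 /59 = 6399 /59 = 108.46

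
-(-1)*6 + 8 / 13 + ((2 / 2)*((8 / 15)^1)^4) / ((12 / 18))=1477874 / 219375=6.74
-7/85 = -0.08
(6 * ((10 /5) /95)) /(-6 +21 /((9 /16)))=18 /4465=0.00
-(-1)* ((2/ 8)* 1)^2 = 1/ 16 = 0.06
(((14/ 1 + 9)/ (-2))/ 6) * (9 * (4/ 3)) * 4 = -92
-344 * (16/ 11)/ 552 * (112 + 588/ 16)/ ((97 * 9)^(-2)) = -25998760620/ 253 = -102761899.68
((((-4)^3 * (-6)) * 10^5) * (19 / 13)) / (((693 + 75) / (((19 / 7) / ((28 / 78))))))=27075000 / 49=552551.02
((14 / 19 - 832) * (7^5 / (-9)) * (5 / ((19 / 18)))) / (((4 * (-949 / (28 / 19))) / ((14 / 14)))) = -18581483060 / 6509191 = -2854.65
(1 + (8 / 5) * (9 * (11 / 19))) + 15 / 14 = 13843 / 1330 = 10.41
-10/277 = -0.04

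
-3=-3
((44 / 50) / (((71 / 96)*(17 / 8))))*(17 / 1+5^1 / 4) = 308352 / 30175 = 10.22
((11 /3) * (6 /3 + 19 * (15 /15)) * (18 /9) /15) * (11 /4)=847 /30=28.23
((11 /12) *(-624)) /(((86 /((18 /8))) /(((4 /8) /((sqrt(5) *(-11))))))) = 117 *sqrt(5) /860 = 0.30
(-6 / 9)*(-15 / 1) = 10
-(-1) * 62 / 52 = 31 / 26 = 1.19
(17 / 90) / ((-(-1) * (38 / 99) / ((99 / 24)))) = 6171 / 3040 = 2.03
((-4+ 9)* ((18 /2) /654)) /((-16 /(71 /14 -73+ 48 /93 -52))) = 777375 /1513792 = 0.51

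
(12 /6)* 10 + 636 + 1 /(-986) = 646815 /986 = 656.00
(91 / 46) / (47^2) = 91 / 101614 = 0.00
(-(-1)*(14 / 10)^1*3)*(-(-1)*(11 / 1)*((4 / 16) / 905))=231 / 18100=0.01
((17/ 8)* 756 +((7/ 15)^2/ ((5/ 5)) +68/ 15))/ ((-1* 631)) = -725063/ 283950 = -2.55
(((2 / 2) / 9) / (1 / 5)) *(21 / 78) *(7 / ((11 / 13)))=245 / 198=1.24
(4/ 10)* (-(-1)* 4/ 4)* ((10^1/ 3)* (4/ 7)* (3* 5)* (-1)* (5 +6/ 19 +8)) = -20240/ 133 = -152.18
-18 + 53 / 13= -13.92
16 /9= 1.78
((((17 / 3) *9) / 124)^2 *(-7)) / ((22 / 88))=-18207 / 3844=-4.74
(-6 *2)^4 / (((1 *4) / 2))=10368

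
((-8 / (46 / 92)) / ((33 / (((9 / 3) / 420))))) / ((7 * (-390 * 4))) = 0.00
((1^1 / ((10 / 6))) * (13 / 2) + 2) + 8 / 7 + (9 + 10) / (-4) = 321 / 140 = 2.29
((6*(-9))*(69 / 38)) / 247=-0.40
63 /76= 0.83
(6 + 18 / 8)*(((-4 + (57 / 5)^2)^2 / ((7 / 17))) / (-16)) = -5562988761 / 280000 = -19867.82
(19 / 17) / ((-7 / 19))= -3.03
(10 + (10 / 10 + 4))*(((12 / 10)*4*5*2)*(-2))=-1440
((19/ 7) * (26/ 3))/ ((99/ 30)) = 4940/ 693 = 7.13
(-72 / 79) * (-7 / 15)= 168 / 395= 0.43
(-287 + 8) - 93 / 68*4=-284.47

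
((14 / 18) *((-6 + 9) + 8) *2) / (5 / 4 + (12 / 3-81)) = -616 / 2727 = -0.23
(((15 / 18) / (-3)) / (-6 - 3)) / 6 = 5 / 972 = 0.01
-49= -49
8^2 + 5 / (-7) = 443 / 7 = 63.29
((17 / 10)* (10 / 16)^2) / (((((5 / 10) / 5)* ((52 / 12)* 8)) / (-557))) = -710175 / 6656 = -106.70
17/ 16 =1.06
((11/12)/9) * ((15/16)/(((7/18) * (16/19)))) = 1045/3584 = 0.29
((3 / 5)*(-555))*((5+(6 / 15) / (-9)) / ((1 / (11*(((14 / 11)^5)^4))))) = -690346775514024897676312576 / 305795452242072731455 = -2257544.28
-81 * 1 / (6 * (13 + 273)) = -27 / 572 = -0.05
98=98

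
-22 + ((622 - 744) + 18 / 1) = -126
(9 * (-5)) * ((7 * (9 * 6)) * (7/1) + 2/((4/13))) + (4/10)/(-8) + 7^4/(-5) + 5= -479351/4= -119837.75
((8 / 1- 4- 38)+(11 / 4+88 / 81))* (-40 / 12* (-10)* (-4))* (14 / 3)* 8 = 109457600 / 729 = 150147.60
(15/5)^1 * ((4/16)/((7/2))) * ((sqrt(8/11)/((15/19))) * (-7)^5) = -45619 * sqrt(22)/55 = -3890.40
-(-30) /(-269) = -30 /269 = -0.11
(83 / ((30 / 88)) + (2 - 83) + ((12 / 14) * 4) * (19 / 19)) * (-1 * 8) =-139352 / 105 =-1327.16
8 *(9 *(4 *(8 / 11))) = 209.45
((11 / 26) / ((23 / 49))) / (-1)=-539 / 598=-0.90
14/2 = 7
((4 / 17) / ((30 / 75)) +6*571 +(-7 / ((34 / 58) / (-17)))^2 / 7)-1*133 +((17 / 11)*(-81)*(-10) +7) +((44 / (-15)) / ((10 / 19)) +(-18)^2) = 150878609 / 14025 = 10757.83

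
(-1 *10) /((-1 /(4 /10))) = 4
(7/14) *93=93/2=46.50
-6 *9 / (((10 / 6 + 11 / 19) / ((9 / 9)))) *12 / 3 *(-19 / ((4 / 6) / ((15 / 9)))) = 146205 / 32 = 4568.91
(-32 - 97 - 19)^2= 21904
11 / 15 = 0.73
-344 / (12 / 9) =-258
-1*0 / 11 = 0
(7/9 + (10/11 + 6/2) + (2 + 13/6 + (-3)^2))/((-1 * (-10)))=707/396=1.79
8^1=8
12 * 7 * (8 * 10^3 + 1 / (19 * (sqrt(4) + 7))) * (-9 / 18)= -19152014 / 57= -336000.25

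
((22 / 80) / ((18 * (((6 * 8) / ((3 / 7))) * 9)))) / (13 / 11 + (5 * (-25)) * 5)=-121 / 4980165120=-0.00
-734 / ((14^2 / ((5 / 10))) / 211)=-77437 / 196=-395.09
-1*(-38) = 38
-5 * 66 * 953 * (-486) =152842140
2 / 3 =0.67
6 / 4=1.50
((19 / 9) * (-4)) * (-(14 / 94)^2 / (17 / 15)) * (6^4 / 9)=893760 / 37553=23.80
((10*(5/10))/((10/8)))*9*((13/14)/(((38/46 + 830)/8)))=43056/133763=0.32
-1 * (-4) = 4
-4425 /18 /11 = -1475 /66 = -22.35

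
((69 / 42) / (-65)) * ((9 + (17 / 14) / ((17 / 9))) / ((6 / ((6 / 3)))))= -207 / 2548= -0.08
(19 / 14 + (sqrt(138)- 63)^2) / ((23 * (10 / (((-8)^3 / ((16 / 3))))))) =-1380408 / 805 + 6048 * sqrt(138) / 115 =-1096.98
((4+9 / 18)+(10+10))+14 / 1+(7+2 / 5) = 45.90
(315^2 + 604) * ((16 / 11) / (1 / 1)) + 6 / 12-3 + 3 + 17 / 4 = 6389265 / 44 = 145210.57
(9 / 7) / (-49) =-0.03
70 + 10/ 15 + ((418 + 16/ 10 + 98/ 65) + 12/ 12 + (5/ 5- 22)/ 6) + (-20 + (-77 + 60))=176387/ 390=452.27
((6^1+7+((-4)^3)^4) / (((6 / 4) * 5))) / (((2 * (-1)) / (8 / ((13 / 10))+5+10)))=-922747595 / 39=-23660194.74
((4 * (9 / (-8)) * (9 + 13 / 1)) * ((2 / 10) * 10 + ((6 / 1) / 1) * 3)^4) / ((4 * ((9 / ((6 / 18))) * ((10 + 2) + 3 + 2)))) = -440000 / 51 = -8627.45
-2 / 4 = -1 / 2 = -0.50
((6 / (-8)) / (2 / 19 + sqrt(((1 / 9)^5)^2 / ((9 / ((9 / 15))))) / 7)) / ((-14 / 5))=104342023199925 / 41004584554316 - 319750335* sqrt(15) / 82009169108632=2.54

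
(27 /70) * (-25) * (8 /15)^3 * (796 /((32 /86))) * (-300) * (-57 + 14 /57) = -7086565120 /133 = -53282444.51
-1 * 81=-81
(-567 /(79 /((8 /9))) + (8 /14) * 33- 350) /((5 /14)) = -74660 /79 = -945.06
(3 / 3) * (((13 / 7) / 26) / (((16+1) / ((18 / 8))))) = 0.01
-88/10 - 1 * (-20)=56/5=11.20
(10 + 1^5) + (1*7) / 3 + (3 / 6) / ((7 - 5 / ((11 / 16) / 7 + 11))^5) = 2860751353567823979409 / 214555683884023660206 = 13.33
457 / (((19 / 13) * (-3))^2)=77233 / 3249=23.77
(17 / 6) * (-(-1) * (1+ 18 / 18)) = 17 / 3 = 5.67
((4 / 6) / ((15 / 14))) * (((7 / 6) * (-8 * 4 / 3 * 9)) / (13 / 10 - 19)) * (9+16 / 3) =269696 / 4779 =56.43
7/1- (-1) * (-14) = -7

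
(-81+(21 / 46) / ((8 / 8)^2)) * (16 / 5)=-5928 / 23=-257.74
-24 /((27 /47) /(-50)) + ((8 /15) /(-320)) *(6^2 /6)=1879991 /900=2088.88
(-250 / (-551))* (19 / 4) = 125 / 58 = 2.16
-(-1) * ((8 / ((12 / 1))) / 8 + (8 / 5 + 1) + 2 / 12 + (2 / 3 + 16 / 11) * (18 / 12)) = 1327 / 220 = 6.03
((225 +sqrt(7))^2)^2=(sqrt(7) +225)^4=2685580636.34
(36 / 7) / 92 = 9 / 161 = 0.06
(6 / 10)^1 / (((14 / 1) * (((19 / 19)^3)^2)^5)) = 3 / 70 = 0.04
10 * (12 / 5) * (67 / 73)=1608 / 73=22.03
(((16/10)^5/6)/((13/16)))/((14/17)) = 2228224/853125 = 2.61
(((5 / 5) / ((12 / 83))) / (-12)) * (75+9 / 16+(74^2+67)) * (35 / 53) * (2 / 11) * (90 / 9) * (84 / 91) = -1305753925 / 363792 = -3589.29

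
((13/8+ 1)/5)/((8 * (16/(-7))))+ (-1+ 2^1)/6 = 2119/15360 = 0.14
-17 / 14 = -1.21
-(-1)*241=241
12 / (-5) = -12 / 5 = -2.40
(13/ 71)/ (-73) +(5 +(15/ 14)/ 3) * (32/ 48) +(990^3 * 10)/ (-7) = -7184371005788/ 5183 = -1386141425.00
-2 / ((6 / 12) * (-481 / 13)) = 4 / 37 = 0.11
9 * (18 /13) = 162 /13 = 12.46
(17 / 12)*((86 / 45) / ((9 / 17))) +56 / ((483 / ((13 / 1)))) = 370061 / 55890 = 6.62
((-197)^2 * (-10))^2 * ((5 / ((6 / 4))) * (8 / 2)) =6024553924000 / 3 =2008184641333.33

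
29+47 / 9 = 308 / 9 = 34.22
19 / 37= 0.51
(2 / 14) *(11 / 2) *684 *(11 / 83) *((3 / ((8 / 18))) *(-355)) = -198323235 / 1162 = -170674.04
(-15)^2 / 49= 225 / 49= 4.59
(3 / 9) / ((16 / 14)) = 7 / 24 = 0.29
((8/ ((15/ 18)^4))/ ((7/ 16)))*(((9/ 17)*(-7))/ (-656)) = 93312/ 435625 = 0.21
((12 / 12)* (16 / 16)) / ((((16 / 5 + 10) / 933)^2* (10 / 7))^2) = 11459816005225 / 937024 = 12230013.32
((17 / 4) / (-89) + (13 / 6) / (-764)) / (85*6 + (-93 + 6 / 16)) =-20639 / 170278983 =-0.00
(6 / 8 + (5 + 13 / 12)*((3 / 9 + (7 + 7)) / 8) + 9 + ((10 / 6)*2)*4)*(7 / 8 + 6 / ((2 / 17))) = 4061605 / 2304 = 1762.85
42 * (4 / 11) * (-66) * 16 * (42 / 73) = -677376 / 73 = -9279.12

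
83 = 83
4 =4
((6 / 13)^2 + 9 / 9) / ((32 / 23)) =4715 / 5408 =0.87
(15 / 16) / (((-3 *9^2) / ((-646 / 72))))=1615 / 46656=0.03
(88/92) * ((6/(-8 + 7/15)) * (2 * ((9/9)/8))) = -0.19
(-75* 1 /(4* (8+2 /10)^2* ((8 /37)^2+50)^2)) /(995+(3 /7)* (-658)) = -1171350625 /7501612498427184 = -0.00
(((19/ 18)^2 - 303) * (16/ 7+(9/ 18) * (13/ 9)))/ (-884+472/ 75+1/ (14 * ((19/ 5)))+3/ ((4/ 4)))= 17608425275/ 16961422356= 1.04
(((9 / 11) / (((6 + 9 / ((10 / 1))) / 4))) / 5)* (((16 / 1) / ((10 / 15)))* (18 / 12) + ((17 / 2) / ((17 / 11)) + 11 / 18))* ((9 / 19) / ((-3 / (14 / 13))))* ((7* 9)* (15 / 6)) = -6685560 / 62491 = -106.98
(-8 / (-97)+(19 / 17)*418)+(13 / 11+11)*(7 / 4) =17724601 / 36278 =488.58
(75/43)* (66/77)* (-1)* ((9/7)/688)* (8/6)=-0.00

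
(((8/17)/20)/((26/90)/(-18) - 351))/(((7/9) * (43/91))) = -2916/15987701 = -0.00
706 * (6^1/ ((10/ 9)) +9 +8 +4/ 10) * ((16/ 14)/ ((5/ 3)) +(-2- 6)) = -20603904/ 175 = -117736.59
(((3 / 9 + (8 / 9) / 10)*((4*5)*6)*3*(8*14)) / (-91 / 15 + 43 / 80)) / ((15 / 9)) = -2451456 / 1327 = -1847.37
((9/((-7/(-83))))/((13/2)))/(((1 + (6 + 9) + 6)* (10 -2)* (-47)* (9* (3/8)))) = -83/141141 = -0.00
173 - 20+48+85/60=2429/12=202.42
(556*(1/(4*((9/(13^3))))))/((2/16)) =2443064/9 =271451.56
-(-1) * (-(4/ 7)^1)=-4/ 7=-0.57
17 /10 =1.70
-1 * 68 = -68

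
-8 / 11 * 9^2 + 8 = -560 / 11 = -50.91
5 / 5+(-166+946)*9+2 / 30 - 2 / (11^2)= 12743206 / 1815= 7021.05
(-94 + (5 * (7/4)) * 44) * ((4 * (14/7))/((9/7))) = 5432/3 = 1810.67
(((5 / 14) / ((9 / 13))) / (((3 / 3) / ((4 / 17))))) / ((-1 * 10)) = -13 / 1071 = -0.01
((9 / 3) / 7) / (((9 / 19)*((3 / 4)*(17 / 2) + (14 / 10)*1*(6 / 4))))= 0.11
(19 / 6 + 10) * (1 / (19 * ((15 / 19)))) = 79 / 90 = 0.88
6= 6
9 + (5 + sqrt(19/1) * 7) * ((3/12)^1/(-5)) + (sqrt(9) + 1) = 51/4 - 7 * sqrt(19)/20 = 11.22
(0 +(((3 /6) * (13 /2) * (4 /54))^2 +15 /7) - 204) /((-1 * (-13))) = -4119125 /265356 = -15.52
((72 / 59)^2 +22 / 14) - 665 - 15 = -16494981 / 24367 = -676.94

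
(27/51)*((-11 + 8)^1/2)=-0.79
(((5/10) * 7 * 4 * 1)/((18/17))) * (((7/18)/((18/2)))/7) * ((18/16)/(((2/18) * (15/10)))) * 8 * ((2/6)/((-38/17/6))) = -2023/513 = -3.94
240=240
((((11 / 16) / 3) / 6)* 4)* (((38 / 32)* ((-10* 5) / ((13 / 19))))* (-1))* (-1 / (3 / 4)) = -99275 / 5616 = -17.68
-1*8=-8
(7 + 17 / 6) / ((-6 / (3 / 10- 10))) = 5723 / 360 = 15.90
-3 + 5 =2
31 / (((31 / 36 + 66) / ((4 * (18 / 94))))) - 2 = -186082 / 113129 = -1.64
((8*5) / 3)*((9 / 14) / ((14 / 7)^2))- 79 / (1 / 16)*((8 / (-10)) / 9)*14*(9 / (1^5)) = 495563 / 35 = 14158.94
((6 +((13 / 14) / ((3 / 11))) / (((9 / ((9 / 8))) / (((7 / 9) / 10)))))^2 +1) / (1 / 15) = 560.97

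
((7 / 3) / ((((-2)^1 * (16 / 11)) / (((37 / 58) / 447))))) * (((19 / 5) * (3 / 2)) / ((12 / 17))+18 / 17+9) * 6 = -35131019 / 282074880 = -0.12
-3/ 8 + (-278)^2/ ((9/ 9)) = 618269/ 8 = 77283.62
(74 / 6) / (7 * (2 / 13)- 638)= -0.02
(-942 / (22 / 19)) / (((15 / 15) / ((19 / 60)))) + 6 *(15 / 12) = -55027 / 220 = -250.12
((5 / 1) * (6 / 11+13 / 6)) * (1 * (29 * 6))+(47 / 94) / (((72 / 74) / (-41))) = 1852073 / 792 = 2338.48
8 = 8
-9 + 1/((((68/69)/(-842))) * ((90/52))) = -128174/255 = -502.64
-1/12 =-0.08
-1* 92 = -92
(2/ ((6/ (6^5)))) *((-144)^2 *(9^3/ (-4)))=-9795520512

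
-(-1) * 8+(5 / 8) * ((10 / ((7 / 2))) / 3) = 361 / 42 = 8.60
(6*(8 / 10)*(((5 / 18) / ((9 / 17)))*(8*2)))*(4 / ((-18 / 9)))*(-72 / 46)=8704 / 69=126.14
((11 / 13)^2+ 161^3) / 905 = 141056922 / 30589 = 4611.36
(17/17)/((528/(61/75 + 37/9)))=277/29700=0.01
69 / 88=0.78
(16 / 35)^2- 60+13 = -57319 / 1225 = -46.79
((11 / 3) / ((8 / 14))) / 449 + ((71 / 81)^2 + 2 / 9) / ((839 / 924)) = 3642134419 / 3295467828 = 1.11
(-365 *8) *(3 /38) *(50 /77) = -149.69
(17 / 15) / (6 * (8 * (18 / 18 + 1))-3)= 17 / 1395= 0.01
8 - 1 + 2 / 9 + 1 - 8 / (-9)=82 / 9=9.11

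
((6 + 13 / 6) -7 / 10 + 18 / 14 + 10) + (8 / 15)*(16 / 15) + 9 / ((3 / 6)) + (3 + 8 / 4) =66656 / 1575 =42.32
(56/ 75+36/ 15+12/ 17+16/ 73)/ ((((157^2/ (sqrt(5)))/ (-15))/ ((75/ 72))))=-236860 * sqrt(5)/ 91768227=-0.01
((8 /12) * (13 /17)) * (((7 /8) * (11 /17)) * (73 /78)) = 5621 /20808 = 0.27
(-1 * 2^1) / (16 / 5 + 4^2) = -5 / 48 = -0.10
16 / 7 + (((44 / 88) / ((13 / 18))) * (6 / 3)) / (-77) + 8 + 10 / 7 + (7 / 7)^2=12709 / 1001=12.70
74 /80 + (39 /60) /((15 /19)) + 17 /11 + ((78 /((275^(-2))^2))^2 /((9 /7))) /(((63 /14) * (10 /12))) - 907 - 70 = 90802477814225260414524513 /2200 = 41273853551920572915692.96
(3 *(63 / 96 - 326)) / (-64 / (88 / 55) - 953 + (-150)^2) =-10411 / 229408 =-0.05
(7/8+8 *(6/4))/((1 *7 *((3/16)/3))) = 206/7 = 29.43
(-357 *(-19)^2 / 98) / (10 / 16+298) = -4.40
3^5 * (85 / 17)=1215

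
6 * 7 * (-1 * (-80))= 3360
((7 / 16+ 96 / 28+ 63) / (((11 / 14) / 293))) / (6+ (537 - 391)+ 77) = 2194277 / 20152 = 108.89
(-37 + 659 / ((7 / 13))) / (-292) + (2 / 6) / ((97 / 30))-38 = -2079905 / 49567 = -41.96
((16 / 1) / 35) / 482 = 0.00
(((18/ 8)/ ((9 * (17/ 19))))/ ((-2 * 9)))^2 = 361/ 1498176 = 0.00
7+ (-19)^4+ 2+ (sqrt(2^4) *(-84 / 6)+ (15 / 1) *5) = 130349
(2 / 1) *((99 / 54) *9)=33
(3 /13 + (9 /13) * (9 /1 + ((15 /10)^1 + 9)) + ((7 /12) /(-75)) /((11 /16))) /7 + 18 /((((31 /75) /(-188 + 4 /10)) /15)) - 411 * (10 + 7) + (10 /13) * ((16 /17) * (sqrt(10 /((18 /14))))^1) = -258393322199 /1994850 + 160 * sqrt(70) /663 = -129528.18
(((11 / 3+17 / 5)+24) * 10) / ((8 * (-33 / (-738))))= 9553 / 11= 868.45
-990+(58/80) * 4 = -9871/10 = -987.10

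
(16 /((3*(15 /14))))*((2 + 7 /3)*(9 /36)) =728 /135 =5.39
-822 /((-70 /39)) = 16029 /35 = 457.97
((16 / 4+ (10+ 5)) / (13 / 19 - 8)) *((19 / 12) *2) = -6859 / 834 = -8.22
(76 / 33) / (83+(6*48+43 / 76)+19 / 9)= 0.01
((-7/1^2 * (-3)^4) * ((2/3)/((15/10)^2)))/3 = -56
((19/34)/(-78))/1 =-19/2652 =-0.01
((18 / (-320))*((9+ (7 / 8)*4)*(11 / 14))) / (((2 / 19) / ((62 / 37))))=-291555 / 33152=-8.79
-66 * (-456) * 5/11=13680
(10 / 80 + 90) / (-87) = -721 / 696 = -1.04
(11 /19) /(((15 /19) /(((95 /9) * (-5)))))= -1045 /27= -38.70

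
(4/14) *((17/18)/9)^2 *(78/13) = 289/15309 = 0.02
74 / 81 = 0.91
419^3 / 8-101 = 73559251 / 8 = 9194906.38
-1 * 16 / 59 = -0.27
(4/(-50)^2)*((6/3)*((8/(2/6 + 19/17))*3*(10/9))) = 272/4625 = 0.06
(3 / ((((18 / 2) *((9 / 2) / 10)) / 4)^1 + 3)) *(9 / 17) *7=2.77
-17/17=-1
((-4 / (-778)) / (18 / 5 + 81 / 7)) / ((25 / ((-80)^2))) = 17920 / 206559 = 0.09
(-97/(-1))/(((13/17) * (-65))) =-1649/845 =-1.95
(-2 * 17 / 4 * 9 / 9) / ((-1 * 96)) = 0.09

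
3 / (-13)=-3 / 13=-0.23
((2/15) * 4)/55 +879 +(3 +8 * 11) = 800258/825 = 970.01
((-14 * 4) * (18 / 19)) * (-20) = 20160 / 19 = 1061.05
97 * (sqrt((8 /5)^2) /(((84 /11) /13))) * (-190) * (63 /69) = -1054196 /23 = -45834.61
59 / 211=0.28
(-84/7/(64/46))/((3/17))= -48.88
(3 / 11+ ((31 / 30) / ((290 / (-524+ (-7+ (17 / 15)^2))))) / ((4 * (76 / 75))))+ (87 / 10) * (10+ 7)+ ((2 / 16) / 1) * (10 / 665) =45121300669 / 305474400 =147.71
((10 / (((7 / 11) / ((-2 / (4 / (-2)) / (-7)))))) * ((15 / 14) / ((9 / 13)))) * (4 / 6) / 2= -3575 / 3087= -1.16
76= 76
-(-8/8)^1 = 1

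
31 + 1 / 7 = 218 / 7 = 31.14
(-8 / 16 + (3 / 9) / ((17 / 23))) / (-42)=5 / 4284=0.00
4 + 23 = 27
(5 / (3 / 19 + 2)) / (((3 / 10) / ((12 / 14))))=1900 / 287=6.62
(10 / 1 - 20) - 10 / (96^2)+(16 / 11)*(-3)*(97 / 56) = -6230401 / 354816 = -17.56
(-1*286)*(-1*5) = 1430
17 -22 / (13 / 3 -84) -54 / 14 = 22450 / 1673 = 13.42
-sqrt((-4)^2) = -4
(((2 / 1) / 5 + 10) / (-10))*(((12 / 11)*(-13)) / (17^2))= 4056 / 79475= 0.05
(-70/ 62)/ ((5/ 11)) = -77/ 31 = -2.48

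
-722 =-722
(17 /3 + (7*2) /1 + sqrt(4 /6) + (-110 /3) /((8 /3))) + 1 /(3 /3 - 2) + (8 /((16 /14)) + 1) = sqrt(6) /3 + 155 /12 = 13.73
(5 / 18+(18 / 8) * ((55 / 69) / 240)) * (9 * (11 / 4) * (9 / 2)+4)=3488017 / 105984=32.91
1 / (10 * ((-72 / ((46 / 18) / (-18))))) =23 / 116640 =0.00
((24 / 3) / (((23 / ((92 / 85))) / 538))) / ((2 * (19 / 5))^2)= 21520 / 6137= 3.51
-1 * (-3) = 3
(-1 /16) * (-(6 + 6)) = 0.75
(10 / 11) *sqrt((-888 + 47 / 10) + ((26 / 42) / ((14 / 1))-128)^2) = sqrt(33471006055) / 1617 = 113.14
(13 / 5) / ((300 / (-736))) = -2392 / 375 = -6.38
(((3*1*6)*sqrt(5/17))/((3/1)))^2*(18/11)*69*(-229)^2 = 62693636.15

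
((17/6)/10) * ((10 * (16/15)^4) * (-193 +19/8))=-4247552/6075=-699.19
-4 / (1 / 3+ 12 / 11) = -132 / 47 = -2.81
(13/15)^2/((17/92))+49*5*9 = 8449673/3825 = 2209.06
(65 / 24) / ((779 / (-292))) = -4745 / 4674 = -1.02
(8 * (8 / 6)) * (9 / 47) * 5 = 480 / 47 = 10.21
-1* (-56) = 56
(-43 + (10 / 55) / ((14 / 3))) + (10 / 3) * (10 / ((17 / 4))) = -137908 / 3927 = -35.12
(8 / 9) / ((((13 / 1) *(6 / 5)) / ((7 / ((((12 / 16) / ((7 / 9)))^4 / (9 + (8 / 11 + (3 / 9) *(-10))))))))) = 18156938240 / 6155681103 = 2.95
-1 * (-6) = 6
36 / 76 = 9 / 19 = 0.47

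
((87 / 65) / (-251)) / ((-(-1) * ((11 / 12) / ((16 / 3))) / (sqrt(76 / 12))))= -1856 * sqrt(57) / 179465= -0.08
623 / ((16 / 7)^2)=30527 / 256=119.25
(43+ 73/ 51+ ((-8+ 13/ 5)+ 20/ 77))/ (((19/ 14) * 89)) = 1542962/ 4743255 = 0.33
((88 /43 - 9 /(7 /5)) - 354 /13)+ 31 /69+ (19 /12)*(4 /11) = -90844745 /2969967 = -30.59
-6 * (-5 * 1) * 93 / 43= 2790 / 43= 64.88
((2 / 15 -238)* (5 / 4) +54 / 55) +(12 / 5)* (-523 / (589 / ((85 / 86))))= -1247241736 / 4178955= -298.46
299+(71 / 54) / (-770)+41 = 14137129 / 41580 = 340.00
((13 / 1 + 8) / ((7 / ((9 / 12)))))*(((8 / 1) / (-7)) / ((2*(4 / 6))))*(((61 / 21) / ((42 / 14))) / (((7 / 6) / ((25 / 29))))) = -13725 / 9947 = -1.38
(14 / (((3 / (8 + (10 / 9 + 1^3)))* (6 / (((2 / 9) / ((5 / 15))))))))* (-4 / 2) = -2548 / 243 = -10.49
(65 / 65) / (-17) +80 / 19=1341 / 323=4.15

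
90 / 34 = 45 / 17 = 2.65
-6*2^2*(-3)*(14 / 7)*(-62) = -8928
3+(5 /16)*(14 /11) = 299 /88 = 3.40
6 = 6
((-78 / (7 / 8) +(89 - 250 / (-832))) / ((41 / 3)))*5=6885 / 119392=0.06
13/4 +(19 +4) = 105/4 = 26.25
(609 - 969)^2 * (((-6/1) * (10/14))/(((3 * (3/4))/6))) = -10368000/7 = -1481142.86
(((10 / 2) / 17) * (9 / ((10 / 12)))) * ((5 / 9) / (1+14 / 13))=130 / 153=0.85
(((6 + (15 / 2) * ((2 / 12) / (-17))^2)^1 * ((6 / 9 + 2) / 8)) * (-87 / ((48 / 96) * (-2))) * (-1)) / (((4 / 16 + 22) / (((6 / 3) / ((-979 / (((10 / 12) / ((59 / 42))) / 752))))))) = 42245315 / 3351673056336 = 0.00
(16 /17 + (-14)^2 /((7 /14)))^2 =44622400 /289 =154402.77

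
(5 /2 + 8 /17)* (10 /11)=505 /187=2.70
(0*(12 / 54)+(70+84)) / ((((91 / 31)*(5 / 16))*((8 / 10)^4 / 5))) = 2049.28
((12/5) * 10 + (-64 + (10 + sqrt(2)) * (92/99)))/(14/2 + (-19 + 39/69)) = 69920/26037 - 2116 * sqrt(2)/26037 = 2.57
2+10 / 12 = 17 / 6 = 2.83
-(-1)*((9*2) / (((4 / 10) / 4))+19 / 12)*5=10895 / 12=907.92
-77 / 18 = -4.28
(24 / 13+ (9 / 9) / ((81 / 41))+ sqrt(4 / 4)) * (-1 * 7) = -24710 / 1053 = -23.47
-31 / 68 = -0.46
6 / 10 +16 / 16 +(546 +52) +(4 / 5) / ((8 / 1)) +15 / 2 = 3036 / 5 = 607.20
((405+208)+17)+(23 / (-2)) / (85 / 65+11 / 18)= 280179 / 449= 624.01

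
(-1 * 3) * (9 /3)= -9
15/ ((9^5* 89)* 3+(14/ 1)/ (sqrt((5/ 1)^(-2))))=15/ 15766153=0.00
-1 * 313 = -313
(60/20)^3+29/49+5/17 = 23229/833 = 27.89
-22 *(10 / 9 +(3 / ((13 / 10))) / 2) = -5830 / 117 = -49.83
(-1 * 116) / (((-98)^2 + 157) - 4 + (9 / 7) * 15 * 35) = -29 / 2608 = -0.01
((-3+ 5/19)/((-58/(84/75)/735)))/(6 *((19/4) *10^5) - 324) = 0.00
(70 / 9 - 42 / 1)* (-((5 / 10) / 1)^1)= 154 / 9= 17.11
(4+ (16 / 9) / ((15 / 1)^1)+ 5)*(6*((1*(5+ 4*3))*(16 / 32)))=20927 / 45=465.04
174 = 174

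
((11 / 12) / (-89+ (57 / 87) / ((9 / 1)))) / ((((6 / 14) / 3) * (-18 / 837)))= 56637 / 16880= 3.36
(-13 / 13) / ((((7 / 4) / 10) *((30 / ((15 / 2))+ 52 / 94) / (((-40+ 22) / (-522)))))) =-940 / 21721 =-0.04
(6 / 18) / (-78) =-1 / 234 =-0.00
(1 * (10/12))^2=25/36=0.69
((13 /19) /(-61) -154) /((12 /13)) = -2320487 /13908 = -166.85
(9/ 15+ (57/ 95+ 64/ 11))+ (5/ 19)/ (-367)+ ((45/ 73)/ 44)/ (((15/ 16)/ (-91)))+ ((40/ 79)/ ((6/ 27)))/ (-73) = 12443977881/ 2211731005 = 5.63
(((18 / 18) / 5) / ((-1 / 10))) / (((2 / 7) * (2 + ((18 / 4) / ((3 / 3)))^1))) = -14 / 13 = -1.08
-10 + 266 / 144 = -587 / 72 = -8.15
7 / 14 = 1 / 2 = 0.50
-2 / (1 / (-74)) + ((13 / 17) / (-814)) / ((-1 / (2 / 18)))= 18432229 / 124542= 148.00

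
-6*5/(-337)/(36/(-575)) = -2875/2022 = -1.42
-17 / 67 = -0.25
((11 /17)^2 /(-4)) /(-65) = 121 /75140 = 0.00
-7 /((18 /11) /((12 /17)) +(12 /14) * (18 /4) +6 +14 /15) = -16170 /30281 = -0.53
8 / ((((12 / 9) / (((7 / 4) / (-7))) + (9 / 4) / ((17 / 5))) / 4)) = -6528 / 953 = -6.85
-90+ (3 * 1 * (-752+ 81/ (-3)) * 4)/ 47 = -13578/ 47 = -288.89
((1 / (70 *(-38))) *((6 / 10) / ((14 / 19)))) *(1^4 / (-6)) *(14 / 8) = 1 / 11200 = 0.00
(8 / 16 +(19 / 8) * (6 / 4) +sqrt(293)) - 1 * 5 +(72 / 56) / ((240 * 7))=-459 / 490 +sqrt(293)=16.18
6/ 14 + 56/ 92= 167/ 161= 1.04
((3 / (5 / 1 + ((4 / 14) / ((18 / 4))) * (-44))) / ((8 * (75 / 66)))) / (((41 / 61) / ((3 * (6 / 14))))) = 163053 / 569900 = 0.29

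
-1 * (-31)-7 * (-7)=80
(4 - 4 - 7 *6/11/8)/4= -21/176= -0.12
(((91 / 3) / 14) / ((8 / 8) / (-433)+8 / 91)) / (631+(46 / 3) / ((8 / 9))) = 1024478 / 26238567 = 0.04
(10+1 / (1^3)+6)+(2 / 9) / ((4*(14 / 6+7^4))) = 735421 / 43260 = 17.00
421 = 421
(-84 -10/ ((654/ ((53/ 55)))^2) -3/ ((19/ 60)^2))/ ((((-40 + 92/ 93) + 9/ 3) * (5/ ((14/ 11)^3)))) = 226303939430981188/ 173500221874706925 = 1.30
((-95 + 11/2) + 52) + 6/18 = -223/6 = -37.17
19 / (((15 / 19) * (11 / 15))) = 361 / 11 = 32.82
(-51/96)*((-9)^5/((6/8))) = 334611/8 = 41826.38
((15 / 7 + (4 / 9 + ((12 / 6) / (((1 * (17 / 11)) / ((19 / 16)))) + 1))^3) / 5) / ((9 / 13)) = 8.27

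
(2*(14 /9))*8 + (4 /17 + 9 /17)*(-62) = -3446 /153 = -22.52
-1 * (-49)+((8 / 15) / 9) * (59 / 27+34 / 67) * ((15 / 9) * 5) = 7374761 / 146529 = 50.33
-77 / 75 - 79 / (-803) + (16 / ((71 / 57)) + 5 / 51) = 873376483 / 72691575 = 12.01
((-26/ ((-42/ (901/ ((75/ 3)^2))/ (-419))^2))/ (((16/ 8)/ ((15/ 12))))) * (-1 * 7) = 1852767739693/ 78750000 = 23527.21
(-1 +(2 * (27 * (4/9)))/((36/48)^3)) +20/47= 23821/423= 56.31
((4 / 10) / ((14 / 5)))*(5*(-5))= -25 / 7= -3.57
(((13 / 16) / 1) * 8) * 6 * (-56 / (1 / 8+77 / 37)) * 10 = -6464640 / 653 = -9899.91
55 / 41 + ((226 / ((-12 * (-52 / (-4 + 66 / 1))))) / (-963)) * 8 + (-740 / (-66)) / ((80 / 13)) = 403385431 / 135505656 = 2.98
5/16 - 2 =-27/16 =-1.69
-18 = -18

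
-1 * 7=-7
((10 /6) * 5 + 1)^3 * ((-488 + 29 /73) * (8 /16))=-43410080 /219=-198219.54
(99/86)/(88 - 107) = -99/1634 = -0.06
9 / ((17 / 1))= 9 / 17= 0.53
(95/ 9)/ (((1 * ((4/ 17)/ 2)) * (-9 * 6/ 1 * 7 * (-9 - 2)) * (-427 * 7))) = -1615/ 223708716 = -0.00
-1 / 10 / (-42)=1 / 420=0.00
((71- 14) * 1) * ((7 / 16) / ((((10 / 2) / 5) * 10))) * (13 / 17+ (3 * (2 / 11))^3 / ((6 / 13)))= 10078341 / 3620320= 2.78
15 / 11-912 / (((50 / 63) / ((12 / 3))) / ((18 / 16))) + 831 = -1193136 / 275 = -4338.68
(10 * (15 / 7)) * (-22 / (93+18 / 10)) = -2750 / 553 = -4.97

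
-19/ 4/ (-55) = 19/ 220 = 0.09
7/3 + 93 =95.33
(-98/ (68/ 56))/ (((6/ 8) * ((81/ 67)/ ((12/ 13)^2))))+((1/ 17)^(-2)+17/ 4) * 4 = 85107647/ 77571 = 1097.16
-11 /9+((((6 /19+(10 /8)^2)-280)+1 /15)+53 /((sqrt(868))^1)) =-3820513 /13680+53 * sqrt(217) /434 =-277.48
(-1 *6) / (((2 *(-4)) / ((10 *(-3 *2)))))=-45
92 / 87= 1.06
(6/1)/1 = 6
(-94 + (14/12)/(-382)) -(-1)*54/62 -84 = -12585589/71052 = -177.13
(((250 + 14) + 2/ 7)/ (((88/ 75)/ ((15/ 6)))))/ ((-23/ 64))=-2775000/ 1771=-1566.91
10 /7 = 1.43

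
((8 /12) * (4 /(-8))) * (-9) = 3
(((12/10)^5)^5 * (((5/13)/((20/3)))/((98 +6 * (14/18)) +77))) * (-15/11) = -191904444202025484288/4594147205352783203125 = -0.04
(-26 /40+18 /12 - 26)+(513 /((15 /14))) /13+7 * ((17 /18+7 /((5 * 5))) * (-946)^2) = 89744102977 /11700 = 7670436.15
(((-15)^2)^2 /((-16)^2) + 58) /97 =2.64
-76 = -76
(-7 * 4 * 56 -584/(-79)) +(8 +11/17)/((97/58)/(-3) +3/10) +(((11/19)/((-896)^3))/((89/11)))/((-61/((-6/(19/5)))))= -1509168586908441260457/946666675876397056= -1594.19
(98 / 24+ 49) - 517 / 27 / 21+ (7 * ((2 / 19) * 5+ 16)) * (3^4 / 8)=13180487 / 10773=1223.47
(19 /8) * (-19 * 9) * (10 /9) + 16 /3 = -5351 /12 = -445.92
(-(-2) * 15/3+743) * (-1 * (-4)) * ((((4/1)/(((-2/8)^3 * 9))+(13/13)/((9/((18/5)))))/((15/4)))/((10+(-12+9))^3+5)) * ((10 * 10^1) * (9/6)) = -2534096/261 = -9709.18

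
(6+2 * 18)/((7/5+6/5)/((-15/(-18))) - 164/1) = -525/2011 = -0.26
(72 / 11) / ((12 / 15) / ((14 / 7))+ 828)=180 / 22781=0.01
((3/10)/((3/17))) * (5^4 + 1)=5321/5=1064.20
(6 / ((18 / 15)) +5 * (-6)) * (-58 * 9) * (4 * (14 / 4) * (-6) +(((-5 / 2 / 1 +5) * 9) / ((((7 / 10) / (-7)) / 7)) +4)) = -21597750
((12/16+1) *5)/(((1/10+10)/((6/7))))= 75/101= 0.74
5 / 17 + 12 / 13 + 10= 2479 / 221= 11.22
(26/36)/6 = 13/108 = 0.12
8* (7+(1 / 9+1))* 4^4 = 16611.56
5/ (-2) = -5/ 2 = -2.50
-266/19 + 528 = 514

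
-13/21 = -0.62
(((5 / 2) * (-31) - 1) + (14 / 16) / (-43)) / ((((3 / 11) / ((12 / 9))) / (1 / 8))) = -297121 / 6192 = -47.98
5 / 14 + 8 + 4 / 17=2045 / 238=8.59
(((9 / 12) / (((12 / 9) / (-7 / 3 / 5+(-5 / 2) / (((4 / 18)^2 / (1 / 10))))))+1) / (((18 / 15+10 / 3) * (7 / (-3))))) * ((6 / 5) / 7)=72927 / 2132480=0.03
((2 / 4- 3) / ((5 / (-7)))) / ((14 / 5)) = 5 / 4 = 1.25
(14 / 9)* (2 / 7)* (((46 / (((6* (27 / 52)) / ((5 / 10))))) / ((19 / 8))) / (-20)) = -4784 / 69255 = -0.07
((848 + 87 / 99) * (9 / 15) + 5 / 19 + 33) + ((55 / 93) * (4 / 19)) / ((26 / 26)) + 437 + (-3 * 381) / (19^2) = 976.55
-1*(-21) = 21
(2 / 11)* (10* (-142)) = -2840 / 11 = -258.18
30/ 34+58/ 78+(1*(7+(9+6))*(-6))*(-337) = 29493970/ 663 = 44485.63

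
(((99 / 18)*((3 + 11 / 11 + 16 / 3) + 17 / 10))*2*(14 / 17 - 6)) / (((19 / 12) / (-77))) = 49342832 / 1615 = 30552.84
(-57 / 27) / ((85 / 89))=-1691 / 765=-2.21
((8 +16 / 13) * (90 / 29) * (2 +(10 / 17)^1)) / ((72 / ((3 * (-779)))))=-15424200 / 6409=-2406.65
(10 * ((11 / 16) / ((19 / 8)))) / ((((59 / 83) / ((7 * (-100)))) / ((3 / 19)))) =-9586500 / 21299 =-450.09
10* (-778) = -7780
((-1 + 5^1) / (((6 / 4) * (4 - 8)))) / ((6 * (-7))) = 1 / 63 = 0.02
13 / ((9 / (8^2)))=832 / 9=92.44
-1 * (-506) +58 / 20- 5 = 5039 / 10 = 503.90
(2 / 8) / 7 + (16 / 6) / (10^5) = 4691 / 131250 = 0.04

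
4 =4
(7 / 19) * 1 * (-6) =-2.21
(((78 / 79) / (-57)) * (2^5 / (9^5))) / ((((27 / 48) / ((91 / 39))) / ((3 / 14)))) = -6656 / 797692941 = -0.00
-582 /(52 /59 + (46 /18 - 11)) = 154521 /2008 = 76.95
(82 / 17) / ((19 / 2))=164 / 323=0.51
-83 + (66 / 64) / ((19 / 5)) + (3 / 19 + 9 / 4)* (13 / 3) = -43955 / 608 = -72.29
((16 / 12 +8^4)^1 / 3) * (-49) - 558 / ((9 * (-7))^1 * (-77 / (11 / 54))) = -66923.13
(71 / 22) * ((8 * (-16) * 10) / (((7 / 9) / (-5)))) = 2044800 / 77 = 26555.84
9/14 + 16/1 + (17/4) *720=43073/14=3076.64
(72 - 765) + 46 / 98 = -33934 / 49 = -692.53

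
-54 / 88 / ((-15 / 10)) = 9 / 22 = 0.41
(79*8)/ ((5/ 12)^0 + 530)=632/ 531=1.19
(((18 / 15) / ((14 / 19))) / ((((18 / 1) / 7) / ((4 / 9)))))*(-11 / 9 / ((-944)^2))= -209 / 541365120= -0.00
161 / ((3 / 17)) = 2737 / 3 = 912.33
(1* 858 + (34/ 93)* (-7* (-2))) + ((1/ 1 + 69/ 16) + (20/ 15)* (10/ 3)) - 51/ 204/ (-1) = 3897631/ 4464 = 873.13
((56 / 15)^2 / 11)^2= 9834496 / 6125625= 1.61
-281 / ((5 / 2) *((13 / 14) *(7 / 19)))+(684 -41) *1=20439 / 65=314.45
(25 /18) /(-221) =-25 /3978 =-0.01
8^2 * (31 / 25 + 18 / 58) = 71936 / 725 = 99.22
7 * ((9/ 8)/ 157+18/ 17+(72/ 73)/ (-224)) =11582829/ 1558696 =7.43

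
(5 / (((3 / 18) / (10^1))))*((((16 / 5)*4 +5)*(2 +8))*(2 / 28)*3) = 80100 / 7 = 11442.86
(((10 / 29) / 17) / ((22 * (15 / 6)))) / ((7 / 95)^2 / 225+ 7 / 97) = 0.01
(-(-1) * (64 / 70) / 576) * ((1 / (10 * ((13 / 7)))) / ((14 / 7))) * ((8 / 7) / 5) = 1 / 102375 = 0.00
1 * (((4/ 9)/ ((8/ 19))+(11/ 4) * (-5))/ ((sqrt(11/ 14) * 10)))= -1.43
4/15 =0.27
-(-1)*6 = 6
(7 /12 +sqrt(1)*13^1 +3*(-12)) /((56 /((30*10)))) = -120.09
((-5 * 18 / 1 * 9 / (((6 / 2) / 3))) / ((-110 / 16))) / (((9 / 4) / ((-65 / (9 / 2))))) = -8320 / 11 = -756.36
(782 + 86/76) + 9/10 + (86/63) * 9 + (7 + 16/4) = 536866/665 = 807.32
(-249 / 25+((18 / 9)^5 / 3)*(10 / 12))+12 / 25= -133 / 225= -0.59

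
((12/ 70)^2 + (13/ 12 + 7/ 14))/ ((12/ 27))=71121/ 19600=3.63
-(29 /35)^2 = -841 /1225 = -0.69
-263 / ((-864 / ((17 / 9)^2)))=1.09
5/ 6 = 0.83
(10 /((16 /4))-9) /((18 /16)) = -5.78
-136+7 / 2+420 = 575 / 2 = 287.50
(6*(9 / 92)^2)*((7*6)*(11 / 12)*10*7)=654885 / 4232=154.75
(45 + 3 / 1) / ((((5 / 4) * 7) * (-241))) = -192 / 8435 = -0.02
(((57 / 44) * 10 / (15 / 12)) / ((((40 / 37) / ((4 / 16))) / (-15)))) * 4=-6327 / 44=-143.80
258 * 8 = 2064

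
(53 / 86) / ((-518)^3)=-53 / 11953297552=-0.00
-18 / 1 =-18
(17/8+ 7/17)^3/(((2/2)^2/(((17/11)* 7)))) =287445375/1627648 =176.60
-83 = -83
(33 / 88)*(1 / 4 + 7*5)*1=423 / 32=13.22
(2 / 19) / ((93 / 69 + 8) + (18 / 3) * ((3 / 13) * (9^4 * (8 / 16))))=299 / 12928759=0.00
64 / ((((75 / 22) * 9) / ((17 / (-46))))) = -0.77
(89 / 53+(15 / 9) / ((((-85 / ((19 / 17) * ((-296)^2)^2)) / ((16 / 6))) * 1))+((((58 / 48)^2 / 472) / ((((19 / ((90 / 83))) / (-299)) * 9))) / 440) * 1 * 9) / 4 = -129626156046737078674615 / 1155799641858048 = -112152791.32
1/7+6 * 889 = 37339/7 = 5334.14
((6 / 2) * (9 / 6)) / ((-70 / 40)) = -18 / 7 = -2.57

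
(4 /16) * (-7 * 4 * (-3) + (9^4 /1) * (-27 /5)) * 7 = -61854.45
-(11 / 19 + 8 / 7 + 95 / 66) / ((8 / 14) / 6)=-27749 / 836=-33.19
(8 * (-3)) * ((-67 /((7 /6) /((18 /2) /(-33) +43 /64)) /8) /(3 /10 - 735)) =-0.09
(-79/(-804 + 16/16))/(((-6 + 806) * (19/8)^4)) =0.00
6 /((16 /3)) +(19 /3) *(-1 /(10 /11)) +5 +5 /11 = -511 /1320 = -0.39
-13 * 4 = -52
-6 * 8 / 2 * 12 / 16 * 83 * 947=-1414818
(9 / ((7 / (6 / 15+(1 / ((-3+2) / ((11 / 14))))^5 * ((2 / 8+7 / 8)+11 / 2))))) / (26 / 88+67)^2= -1374291017 / 3056266898160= -0.00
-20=-20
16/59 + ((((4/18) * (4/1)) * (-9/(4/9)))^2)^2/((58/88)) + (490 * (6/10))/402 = 18258800559/114637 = 159274.93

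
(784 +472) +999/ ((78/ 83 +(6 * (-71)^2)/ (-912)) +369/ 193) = 1223.04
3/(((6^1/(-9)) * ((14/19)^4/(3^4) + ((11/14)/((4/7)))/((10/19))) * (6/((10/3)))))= -2111200200/2209277489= -0.96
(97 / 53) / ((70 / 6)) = 291 / 1855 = 0.16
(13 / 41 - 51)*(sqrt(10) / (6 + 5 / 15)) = -6234*sqrt(10) / 779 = -25.31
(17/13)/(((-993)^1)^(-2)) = 16762833/13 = 1289448.69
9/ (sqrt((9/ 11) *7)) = 3 *sqrt(77)/ 7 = 3.76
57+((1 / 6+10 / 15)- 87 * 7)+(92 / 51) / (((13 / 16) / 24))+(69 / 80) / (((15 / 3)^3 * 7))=-23106639253 / 46410000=-497.88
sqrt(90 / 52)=3 * sqrt(130) / 26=1.32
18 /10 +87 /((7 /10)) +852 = 34233 /35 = 978.09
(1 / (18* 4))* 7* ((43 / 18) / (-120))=-301 / 155520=-0.00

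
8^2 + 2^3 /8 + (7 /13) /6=5077 /78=65.09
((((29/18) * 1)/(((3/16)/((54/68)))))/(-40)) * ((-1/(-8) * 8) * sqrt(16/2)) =-29 * sqrt(2)/85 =-0.48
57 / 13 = 4.38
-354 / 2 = -177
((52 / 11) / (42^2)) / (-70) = -13 / 339570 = -0.00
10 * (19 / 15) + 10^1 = 22.67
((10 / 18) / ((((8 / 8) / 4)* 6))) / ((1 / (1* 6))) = 20 / 9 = 2.22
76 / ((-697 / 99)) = -7524 / 697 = -10.79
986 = 986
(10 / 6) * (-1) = -5 / 3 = -1.67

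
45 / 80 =9 / 16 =0.56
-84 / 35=-12 / 5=-2.40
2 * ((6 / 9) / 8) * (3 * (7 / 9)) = 7 / 18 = 0.39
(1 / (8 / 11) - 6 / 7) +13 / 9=1.96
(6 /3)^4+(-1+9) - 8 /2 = 20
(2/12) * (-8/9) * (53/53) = -4/27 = -0.15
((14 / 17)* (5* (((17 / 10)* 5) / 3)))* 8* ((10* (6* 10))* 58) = 3248000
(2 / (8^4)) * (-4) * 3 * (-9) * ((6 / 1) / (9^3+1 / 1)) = 81 / 186880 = 0.00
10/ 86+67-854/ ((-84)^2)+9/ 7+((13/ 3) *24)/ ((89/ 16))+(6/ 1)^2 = 237200161/ 1928808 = 122.98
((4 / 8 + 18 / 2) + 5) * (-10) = -145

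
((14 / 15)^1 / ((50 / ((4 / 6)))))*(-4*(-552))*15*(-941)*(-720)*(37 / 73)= 51660628992 / 365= 141535969.84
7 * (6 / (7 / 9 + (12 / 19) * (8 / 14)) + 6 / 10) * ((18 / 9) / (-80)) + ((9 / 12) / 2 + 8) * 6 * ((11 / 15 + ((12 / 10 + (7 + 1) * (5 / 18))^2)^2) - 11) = 95022256272377 / 14904405000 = 6375.45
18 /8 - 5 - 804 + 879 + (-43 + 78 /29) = 3705 /116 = 31.94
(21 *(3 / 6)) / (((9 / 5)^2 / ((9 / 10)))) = 35 / 12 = 2.92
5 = 5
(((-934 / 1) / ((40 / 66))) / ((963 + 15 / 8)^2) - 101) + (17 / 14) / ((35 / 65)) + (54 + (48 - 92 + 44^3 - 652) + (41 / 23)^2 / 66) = 797001647510963872 / 9438305140495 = 84443.30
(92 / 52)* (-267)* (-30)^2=-5526900 / 13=-425146.15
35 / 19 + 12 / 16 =197 / 76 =2.59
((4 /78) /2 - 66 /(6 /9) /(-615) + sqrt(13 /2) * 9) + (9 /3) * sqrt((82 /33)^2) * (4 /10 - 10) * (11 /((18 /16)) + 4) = -28898764 /29315 + 9 * sqrt(26) /2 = -962.86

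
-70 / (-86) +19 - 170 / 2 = -2803 / 43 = -65.19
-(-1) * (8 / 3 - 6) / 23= -10 / 69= -0.14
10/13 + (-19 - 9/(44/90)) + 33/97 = -1007025/27742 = -36.30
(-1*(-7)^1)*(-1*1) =-7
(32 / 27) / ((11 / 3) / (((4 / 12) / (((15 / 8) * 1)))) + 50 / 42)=1792 / 32985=0.05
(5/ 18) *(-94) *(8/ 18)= -940/ 81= -11.60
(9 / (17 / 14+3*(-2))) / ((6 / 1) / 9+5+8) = -378 / 2747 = -0.14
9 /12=3 /4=0.75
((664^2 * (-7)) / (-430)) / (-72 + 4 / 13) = -5015192 / 50095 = -100.11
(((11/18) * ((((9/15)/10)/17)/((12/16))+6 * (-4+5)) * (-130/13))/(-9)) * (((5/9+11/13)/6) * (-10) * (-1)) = 9.53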